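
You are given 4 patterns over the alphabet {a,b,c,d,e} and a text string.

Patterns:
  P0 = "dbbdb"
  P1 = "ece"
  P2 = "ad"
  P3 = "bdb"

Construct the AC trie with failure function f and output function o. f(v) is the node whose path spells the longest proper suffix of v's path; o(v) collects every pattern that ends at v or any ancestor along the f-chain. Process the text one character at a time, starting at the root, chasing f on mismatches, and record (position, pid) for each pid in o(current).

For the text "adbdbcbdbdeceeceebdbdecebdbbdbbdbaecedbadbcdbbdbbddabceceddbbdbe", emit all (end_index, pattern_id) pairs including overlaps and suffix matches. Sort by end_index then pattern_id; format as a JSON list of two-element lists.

Build automaton:
Trie (insert patterns):
  n0 'ε': a→9 b→11 d→1 e→6
  n1 'd': b→2
  n2 'db': b→3
  n3 'dbb': d→4
  n4 'dbbd': b→5
  n5 'dbbdb': ·  [P0 ends]
  n6 'e': c→7
  n7 'ec': e→8
  n8 'ece': ·  [P1 ends]
  n9 'a': d→10
  n10 'ad': ·  [P2 ends]
  n11 'b': d→12
  n12 'bd': b→13
  n13 'bdb': ·  [P3 ends]

Failure links (BFS by depth):
  n1('d'): parent n0 fail=0; on 'd' 0 → fail=0;  out ∅∪∅=∅
  n6('e'): parent n0 fail=0; on 'e' 0 → fail=0;  out ∅∪∅=∅
  n9('a'): parent n0 fail=0; on 'a' 0 → fail=0;  out ∅∪∅=∅
  n11('b'): parent n0 fail=0; on 'b' 0 → fail=0;  out ∅∪∅=∅
  n2('db'): parent n1 fail=0; on 'b' 0 → fail=11;  out ∅∪∅=∅
  n7('ec'): parent n6 fail=0; on 'c' 0 → fail=0;  out ∅∪∅=∅
  n10('ad'): parent n9 fail=0; on 'd' 0 → fail=1;  out {2}∪∅={2}
  n12('bd'): parent n11 fail=0; on 'd' 0 → fail=1;  out ∅∪∅=∅
  n3('dbb'): parent n2 fail=11; on 'b' 11→0 → fail=11;  out ∅∪∅=∅
  n8('ece'): parent n7 fail=0; on 'e' 0 → fail=6;  out {1}∪∅={1}
  n13('bdb'): parent n12 fail=1; on 'b' 1 → fail=2;  out {3}∪∅={3}
  n4('dbbd'): parent n3 fail=11; on 'd' 11 → fail=12;  out ∅∪∅=∅
  n5('dbbdb'): parent n4 fail=12; on 'b' 12 → fail=13;  out {0}∪{3}={0,3}

Run:
i=0 'a': node 0→9
i=1 'd': node 9→10  ** P2@[0:1]
i=2 'b': node 10→2 ·f
i=3 'd': node 2→12 ·f
i=4 'b': node 12→13  ** P3@[2:4]
i=5 'c': node 13→0 ·f
i=6 'b': node 0→11
i=7 'd': node 11→12
i=8 'b': node 12→13  ** P3@[6:8]
i=9 'd': node 13→12 ·f
i=10 'e': node 12→6 ·f
i=11 'c': node 6→7
i=12 'e': node 7→8  ** P1@[10:12]
i=13 'e': node 8→6 ·f
i=14 'c': node 6→7
i=15 'e': node 7→8  ** P1@[13:15]
i=16 'e': node 8→6 ·f
i=17 'b': node 6→11 ·f
i=18 'd': node 11→12
i=19 'b': node 12→13  ** P3@[17:19]
i=20 'd': node 13→12 ·f
i=21 'e': node 12→6 ·f
i=22 'c': node 6→7
i=23 'e': node 7→8  ** P1@[21:23]
i=24 'b': node 8→11 ·f
i=25 'd': node 11→12
i=26 'b': node 12→13  ** P3@[24:26]
i=27 'b': node 13→3 ·f
i=28 'd': node 3→4
i=29 'b': node 4→5  ** P0@[25:29],P3@[27:29]
i=30 'b': node 5→3 ·f
i=31 'd': node 3→4
i=32 'b': node 4→5  ** P0@[28:32],P3@[30:32]
i=33 'a': node 5→9 ·f
i=34 'e': node 9→6 ·f
i=35 'c': node 6→7
i=36 'e': node 7→8  ** P1@[34:36]
i=37 'd': node 8→1 ·f
i=38 'b': node 1→2
i=39 'a': node 2→9 ·f
i=40 'd': node 9→10  ** P2@[39:40]
i=41 'b': node 10→2 ·f
i=42 'c': node 2→0 ·f
i=43 'd': node 0→1
i=44 'b': node 1→2
i=45 'b': node 2→3
i=46 'd': node 3→4
i=47 'b': node 4→5  ** P0@[43:47],P3@[45:47]
i=48 'b': node 5→3 ·f
i=49 'd': node 3→4
i=50 'd': node 4→1 ·f
i=51 'a': node 1→9 ·f
i=52 'b': node 9→11 ·f
i=53 'c': node 11→0 ·f
i=54 'e': node 0→6
i=55 'c': node 6→7
i=56 'e': node 7→8  ** P1@[54:56]
i=57 'd': node 8→1 ·f
i=58 'd': node 1→1 ·f
i=59 'b': node 1→2
i=60 'b': node 2→3
i=61 'd': node 3→4
i=62 'b': node 4→5  ** P0@[58:62],P3@[60:62]
i=63 'e': node 5→6 ·f

Matches: [[1,2],[4,3],[8,3],[12,1],[15,1],[19,3],[23,1],[26,3],[29,0],[29,3],[32,0],[32,3],[36,1],[40,2],[47,0],[47,3],[56,1],[62,0],[62,3]]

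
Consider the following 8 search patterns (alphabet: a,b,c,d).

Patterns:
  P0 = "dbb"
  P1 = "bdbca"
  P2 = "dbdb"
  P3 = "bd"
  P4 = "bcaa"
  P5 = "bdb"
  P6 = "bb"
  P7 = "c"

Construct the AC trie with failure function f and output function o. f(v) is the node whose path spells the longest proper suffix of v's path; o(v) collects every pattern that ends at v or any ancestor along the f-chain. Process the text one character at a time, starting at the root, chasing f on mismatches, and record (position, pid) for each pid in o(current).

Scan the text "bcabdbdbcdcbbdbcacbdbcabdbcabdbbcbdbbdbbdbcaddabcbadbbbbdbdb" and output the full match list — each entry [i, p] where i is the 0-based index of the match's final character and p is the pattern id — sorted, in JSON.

Construct AC machine:
Trie nodes:
  0='ε' goto b→4 c→15 d→1
  1='d' goto b→2
  2='db' goto b→3 d→9
  3='dbb' goto ·  ←P0
  4='b' goto b→14 c→11 d→5
  5='bd' goto b→6  ←P3
  6='bdb' goto c→7  ←P5
  7='bdbc' goto a→8
  8='bdbca' goto ·  ←P1
  9='dbd' goto b→10
  10='dbdb' goto ·  ←P2
  11='bc' goto a→12
  12='bca' goto a→13
  13='bcaa' goto ·  ←P4
  14='bb' goto ·  ←P6
  15='c' goto ·  ←P7

BFS fail/out derivation:
  n1('d'): parent n0 fail=0; on 'd' 0 → fail=0;  out ∅∪∅=∅
  n4('b'): parent n0 fail=0; on 'b' 0 → fail=0;  out ∅∪∅=∅
  n15('c'): parent n0 fail=0; on 'c' 0 → fail=0;  out {7}∪∅={7}
  n2('db'): parent n1 fail=0; on 'b' 0 → fail=4;  out ∅∪∅=∅
  n5('bd'): parent n4 fail=0; on 'd' 0 → fail=1;  out {3}∪∅={3}
  n11('bc'): parent n4 fail=0; on 'c' 0 → fail=15;  out ∅∪{7}={7}
  n14('bb'): parent n4 fail=0; on 'b' 0 → fail=4;  out {6}∪∅={6}
  n3('dbb'): parent n2 fail=4; on 'b' 4 → fail=14;  out {0}∪{6}={0,6}
  n6('bdb'): parent n5 fail=1; on 'b' 1 → fail=2;  out {5}∪∅={5}
  n9('dbd'): parent n2 fail=4; on 'd' 4 → fail=5;  out ∅∪{3}={3}
  n12('bca'): parent n11 fail=15; on 'a' 15→0 → fail=0;  out ∅∪∅=∅
  n7('bdbc'): parent n6 fail=2; on 'c' 2→4 → fail=11;  out ∅∪{7}={7}
  n10('dbdb'): parent n9 fail=5; on 'b' 5 → fail=6;  out {2}∪{5}={2,5}
  n13('bcaa'): parent n12 fail=0; on 'a' 0 → fail=0;  out {4}∪∅={4}
  n8('bdbca'): parent n7 fail=11; on 'a' 11 → fail=12;  out {1}∪∅={1}

Scan:
i=0 'b': node 0→4
i=1 'c': node 4→11  emit P7@[1:1]
i=2 'a': node 11→12
i=3 'b': node 12→4 (fail-walked)
i=4 'd': node 4→5  emit P3@[3:4]
i=5 'b': node 5→6  emit P5@[3:5]
i=6 'd': node 6→9 (fail-walked)  emit P3@[5:6]
i=7 'b': node 9→10  emit P2@[4:7],P5@[5:7]
i=8 'c': node 10→7 (fail-walked)  emit P7@[8:8]
i=9 'd': node 7→1 (fail-walked)
i=10 'c': node 1→15 (fail-walked)  emit P7@[10:10]
i=11 'b': node 15→4 (fail-walked)
i=12 'b': node 4→14  emit P6@[11:12]
i=13 'd': node 14→5 (fail-walked)  emit P3@[12:13]
i=14 'b': node 5→6  emit P5@[12:14]
i=15 'c': node 6→7  emit P7@[15:15]
i=16 'a': node 7→8  emit P1@[12:16]
i=17 'c': node 8→15 (fail-walked)  emit P7@[17:17]
i=18 'b': node 15→4 (fail-walked)
i=19 'd': node 4→5  emit P3@[18:19]
i=20 'b': node 5→6  emit P5@[18:20]
i=21 'c': node 6→7  emit P7@[21:21]
i=22 'a': node 7→8  emit P1@[18:22]
i=23 'b': node 8→4 (fail-walked)
i=24 'd': node 4→5  emit P3@[23:24]
i=25 'b': node 5→6  emit P5@[23:25]
i=26 'c': node 6→7  emit P7@[26:26]
i=27 'a': node 7→8  emit P1@[23:27]
i=28 'b': node 8→4 (fail-walked)
i=29 'd': node 4→5  emit P3@[28:29]
i=30 'b': node 5→6  emit P5@[28:30]
i=31 'b': node 6→3 (fail-walked)  emit P0@[29:31],P6@[30:31]
i=32 'c': node 3→11 (fail-walked)  emit P7@[32:32]
i=33 'b': node 11→4 (fail-walked)
i=34 'd': node 4→5  emit P3@[33:34]
i=35 'b': node 5→6  emit P5@[33:35]
i=36 'b': node 6→3 (fail-walked)  emit P0@[34:36],P6@[35:36]
i=37 'd': node 3→5 (fail-walked)  emit P3@[36:37]
i=38 'b': node 5→6  emit P5@[36:38]
i=39 'b': node 6→3 (fail-walked)  emit P0@[37:39],P6@[38:39]
i=40 'd': node 3→5 (fail-walked)  emit P3@[39:40]
i=41 'b': node 5→6  emit P5@[39:41]
i=42 'c': node 6→7  emit P7@[42:42]
i=43 'a': node 7→8  emit P1@[39:43]
i=44 'd': node 8→1 (fail-walked)
i=45 'd': node 1→1 (fail-walked)
i=46 'a': node 1→0 (fail-walked)
i=47 'b': node 0→4
i=48 'c': node 4→11  emit P7@[48:48]
i=49 'b': node 11→4 (fail-walked)
i=50 'a': node 4→0 (fail-walked)
i=51 'd': node 0→1
i=52 'b': node 1→2
i=53 'b': node 2→3  emit P0@[51:53],P6@[52:53]
i=54 'b': node 3→14 (fail-walked)  emit P6@[53:54]
i=55 'b': node 14→14 (fail-walked)  emit P6@[54:55]
i=56 'd': node 14→5 (fail-walked)  emit P3@[55:56]
i=57 'b': node 5→6  emit P5@[55:57]
i=58 'd': node 6→9 (fail-walked)  emit P3@[57:58]
i=59 'b': node 9→10  emit P2@[56:59],P5@[57:59]

Matches: [[1,7],[4,3],[5,5],[6,3],[7,2],[7,5],[8,7],[10,7],[12,6],[13,3],[14,5],[15,7],[16,1],[17,7],[19,3],[20,5],[21,7],[22,1],[24,3],[25,5],[26,7],[27,1],[29,3],[30,5],[31,0],[31,6],[32,7],[34,3],[35,5],[36,0],[36,6],[37,3],[38,5],[39,0],[39,6],[40,3],[41,5],[42,7],[43,1],[48,7],[53,0],[53,6],[54,6],[55,6],[56,3],[57,5],[58,3],[59,2],[59,5]]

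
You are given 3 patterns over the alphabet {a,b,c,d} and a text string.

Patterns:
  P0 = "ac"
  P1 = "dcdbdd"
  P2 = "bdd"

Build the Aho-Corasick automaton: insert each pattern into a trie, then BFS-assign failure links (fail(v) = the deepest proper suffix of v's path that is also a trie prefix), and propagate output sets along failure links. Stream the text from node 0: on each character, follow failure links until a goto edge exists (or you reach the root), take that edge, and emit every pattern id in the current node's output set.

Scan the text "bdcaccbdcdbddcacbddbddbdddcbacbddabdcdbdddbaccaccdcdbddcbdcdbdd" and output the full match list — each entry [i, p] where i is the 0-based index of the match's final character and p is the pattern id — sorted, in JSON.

Build automaton:
Trie nodes:
  0='ε' goto a→1 b→9 d→3
  1='a' goto c→2
  2='ac' goto ·  ←P0
  3='d' goto c→4
  4='dc' goto d→5
  5='dcd' goto b→6
  6='dcdb' goto d→7
  7='dcdbd' goto d→8
  8='dcdbdd' goto ·  ←P1
  9='b' goto d→10
  10='bd' goto d→11
  11='bdd' goto ·  ←P2

BFS fail/out derivation:
  fail(1) 'a': from fail(0)=0 chase 'a': 0 ⇒ 0;  out=∅∪out(0)=∅
  fail(3) 'd': from fail(0)=0 chase 'd': 0 ⇒ 0;  out=∅∪out(0)=∅
  fail(9) 'b': from fail(0)=0 chase 'b': 0 ⇒ 0;  out=∅∪out(0)=∅
  fail(2) 'ac': from fail(1)=0 chase 'c': 0 ⇒ 0;  out={0}∪out(0)={0}
  fail(4) 'dc': from fail(3)=0 chase 'c': 0 ⇒ 0;  out=∅∪out(0)=∅
  fail(10) 'bd': from fail(9)=0 chase 'd': 0 ⇒ 3;  out=∅∪out(3)=∅
  fail(5) 'dcd': from fail(4)=0 chase 'd': 0 ⇒ 3;  out=∅∪out(3)=∅
  fail(11) 'bdd': from fail(10)=3 chase 'd': 3→0 ⇒ 3;  out={2}∪out(3)={2}
  fail(6) 'dcdb': from fail(5)=3 chase 'b': 3→0 ⇒ 9;  out=∅∪out(9)=∅
  fail(7) 'dcdbd': from fail(6)=9 chase 'd': 9 ⇒ 10;  out=∅∪out(10)=∅
  fail(8) 'dcdbdd': from fail(7)=10 chase 'd': 10 ⇒ 11;  out={1}∪out(11)={1,2}

Scan:
[0] read 'b'  n0⇒n9
[1] read 'd'  n9⇒n10
[2] read 'c'  n10⇒n4 ·f
[3] read 'a'  n4⇒n1 ·f
[4] read 'c'  n1⇒n2  emit P0@[3:4]
[5] read 'c'  n2⇒n0 ·f
[6] read 'b'  n0⇒n9
[7] read 'd'  n9⇒n10
[8] read 'c'  n10⇒n4 ·f
[9] read 'd'  n4⇒n5
[10] read 'b'  n5⇒n6
[11] read 'd'  n6⇒n7
[12] read 'd'  n7⇒n8  emit P1@[7:12],P2@[10:12]
[13] read 'c'  n8⇒n4 ·f
[14] read 'a'  n4⇒n1 ·f
[15] read 'c'  n1⇒n2  emit P0@[14:15]
[16] read 'b'  n2⇒n9 ·f
[17] read 'd'  n9⇒n10
[18] read 'd'  n10⇒n11  emit P2@[16:18]
[19] read 'b'  n11⇒n9 ·f
[20] read 'd'  n9⇒n10
[21] read 'd'  n10⇒n11  emit P2@[19:21]
[22] read 'b'  n11⇒n9 ·f
[23] read 'd'  n9⇒n10
[24] read 'd'  n10⇒n11  emit P2@[22:24]
[25] read 'd'  n11⇒n3 ·f
[26] read 'c'  n3⇒n4
[27] read 'b'  n4⇒n9 ·f
[28] read 'a'  n9⇒n1 ·f
[29] read 'c'  n1⇒n2  emit P0@[28:29]
[30] read 'b'  n2⇒n9 ·f
[31] read 'd'  n9⇒n10
[32] read 'd'  n10⇒n11  emit P2@[30:32]
[33] read 'a'  n11⇒n1 ·f
[34] read 'b'  n1⇒n9 ·f
[35] read 'd'  n9⇒n10
[36] read 'c'  n10⇒n4 ·f
[37] read 'd'  n4⇒n5
[38] read 'b'  n5⇒n6
[39] read 'd'  n6⇒n7
[40] read 'd'  n7⇒n8  emit P1@[35:40],P2@[38:40]
[41] read 'd'  n8⇒n3 ·f
[42] read 'b'  n3⇒n9 ·f
[43] read 'a'  n9⇒n1 ·f
[44] read 'c'  n1⇒n2  emit P0@[43:44]
[45] read 'c'  n2⇒n0 ·f
[46] read 'a'  n0⇒n1
[47] read 'c'  n1⇒n2  emit P0@[46:47]
[48] read 'c'  n2⇒n0 ·f
[49] read 'd'  n0⇒n3
[50] read 'c'  n3⇒n4
[51] read 'd'  n4⇒n5
[52] read 'b'  n5⇒n6
[53] read 'd'  n6⇒n7
[54] read 'd'  n7⇒n8  emit P1@[49:54],P2@[52:54]
[55] read 'c'  n8⇒n4 ·f
[56] read 'b'  n4⇒n9 ·f
[57] read 'd'  n9⇒n10
[58] read 'c'  n10⇒n4 ·f
[59] read 'd'  n4⇒n5
[60] read 'b'  n5⇒n6
[61] read 'd'  n6⇒n7
[62] read 'd'  n7⇒n8  emit P1@[57:62],P2@[60:62]

All matches (sorted): [[4,0],[12,1],[12,2],[15,0],[18,2],[21,2],[24,2],[29,0],[32,2],[40,1],[40,2],[44,0],[47,0],[54,1],[54,2],[62,1],[62,2]]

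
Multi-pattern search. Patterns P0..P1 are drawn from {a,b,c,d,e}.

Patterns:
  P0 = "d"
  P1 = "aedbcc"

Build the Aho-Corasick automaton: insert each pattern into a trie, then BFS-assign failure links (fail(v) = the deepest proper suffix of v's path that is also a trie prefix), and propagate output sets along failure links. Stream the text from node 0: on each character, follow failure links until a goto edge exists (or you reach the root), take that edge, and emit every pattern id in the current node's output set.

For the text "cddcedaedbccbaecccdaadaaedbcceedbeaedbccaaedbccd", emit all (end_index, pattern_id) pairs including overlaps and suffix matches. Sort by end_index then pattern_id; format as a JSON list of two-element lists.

Construct AC machine:
Trie nodes:
  0='ε' goto a→2 d→1
  1='d' goto ·  ←P0
  2='a' goto e→3
  3='ae' goto d→4
  4='aed' goto b→5
  5='aedb' goto c→6
  6='aedbc' goto c→7
  7='aedbcc' goto ·  ←P1

Failure links (BFS by depth):
  n1('d'): parent n0 fail=0; on 'd' 0 → fail=0;  out {0}∪∅={0}
  n2('a'): parent n0 fail=0; on 'a' 0 → fail=0;  out ∅∪∅=∅
  n3('ae'): parent n2 fail=0; on 'e' 0 → fail=0;  out ∅∪∅=∅
  n4('aed'): parent n3 fail=0; on 'd' 0 → fail=1;  out ∅∪{0}={0}
  n5('aedb'): parent n4 fail=1; on 'b' 1→0 → fail=0;  out ∅∪∅=∅
  n6('aedbc'): parent n5 fail=0; on 'c' 0 → fail=0;  out ∅∪∅=∅
  n7('aedbcc'): parent n6 fail=0; on 'c' 0 → fail=0;  out {1}∪∅={1}

Scan:
pos 0 'c': at 0
pos 1 'd': at 1  → match P0@[1:1]
pos 2 'd': at 1 ·f  → match P0@[2:2]
pos 3 'c': at 0 ·f
pos 4 'e': at 0
pos 5 'd': at 1  → match P0@[5:5]
pos 6 'a': at 2 ·f
pos 7 'e': at 3
pos 8 'd': at 4  → match P0@[8:8]
pos 9 'b': at 5
pos 10 'c': at 6
pos 11 'c': at 7  → match P1@[6:11]
pos 12 'b': at 0 ·f
pos 13 'a': at 2
pos 14 'e': at 3
pos 15 'c': at 0 ·f
pos 16 'c': at 0
pos 17 'c': at 0
pos 18 'd': at 1  → match P0@[18:18]
pos 19 'a': at 2 ·f
pos 20 'a': at 2 ·f
pos 21 'd': at 1 ·f  → match P0@[21:21]
pos 22 'a': at 2 ·f
pos 23 'a': at 2 ·f
pos 24 'e': at 3
pos 25 'd': at 4  → match P0@[25:25]
pos 26 'b': at 5
pos 27 'c': at 6
pos 28 'c': at 7  → match P1@[23:28]
pos 29 'e': at 0 ·f
pos 30 'e': at 0
pos 31 'd': at 1  → match P0@[31:31]
pos 32 'b': at 0 ·f
pos 33 'e': at 0
pos 34 'a': at 2
pos 35 'e': at 3
pos 36 'd': at 4  → match P0@[36:36]
pos 37 'b': at 5
pos 38 'c': at 6
pos 39 'c': at 7  → match P1@[34:39]
pos 40 'a': at 2 ·f
pos 41 'a': at 2 ·f
pos 42 'e': at 3
pos 43 'd': at 4  → match P0@[43:43]
pos 44 'b': at 5
pos 45 'c': at 6
pos 46 'c': at 7  → match P1@[41:46]
pos 47 'd': at 1 ·f  → match P0@[47:47]

All matches (sorted): [[1,0],[2,0],[5,0],[8,0],[11,1],[18,0],[21,0],[25,0],[28,1],[31,0],[36,0],[39,1],[43,0],[46,1],[47,0]]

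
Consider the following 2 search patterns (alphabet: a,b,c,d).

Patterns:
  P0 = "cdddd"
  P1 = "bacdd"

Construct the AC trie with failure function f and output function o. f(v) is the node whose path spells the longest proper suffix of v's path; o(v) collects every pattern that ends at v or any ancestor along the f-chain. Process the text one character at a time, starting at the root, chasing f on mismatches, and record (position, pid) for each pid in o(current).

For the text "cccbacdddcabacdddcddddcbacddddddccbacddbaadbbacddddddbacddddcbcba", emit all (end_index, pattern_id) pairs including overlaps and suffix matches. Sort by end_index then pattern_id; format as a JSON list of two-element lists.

Construct AC machine:
Trie (insert patterns):
  0='ε' goto b→6 c→1
  1='c' goto d→2
  2='cd' goto d→3
  3='cdd' goto d→4
  4='cddd' goto d→5
  5='cdddd' goto ·  ←P0
  6='b' goto a→7
  7='ba' goto c→8
  8='bac' goto d→9
  9='bacd' goto d→10
  10='bacdd' goto ·  ←P1

Failure links (BFS by depth):
  n1('c'): parent n0 fail=0; on 'c' 0 → fail=0;  out ∅∪∅=∅
  n6('b'): parent n0 fail=0; on 'b' 0 → fail=0;  out ∅∪∅=∅
  n2('cd'): parent n1 fail=0; on 'd' 0 → fail=0;  out ∅∪∅=∅
  n7('ba'): parent n6 fail=0; on 'a' 0 → fail=0;  out ∅∪∅=∅
  n3('cdd'): parent n2 fail=0; on 'd' 0 → fail=0;  out ∅∪∅=∅
  n8('bac'): parent n7 fail=0; on 'c' 0 → fail=1;  out ∅∪∅=∅
  n4('cddd'): parent n3 fail=0; on 'd' 0 → fail=0;  out ∅∪∅=∅
  n9('bacd'): parent n8 fail=1; on 'd' 1 → fail=2;  out ∅∪∅=∅
  n5('cdddd'): parent n4 fail=0; on 'd' 0 → fail=0;  out {0}∪∅={0}
  n10('bacdd'): parent n9 fail=2; on 'd' 2 → fail=3;  out {1}∪∅={1}

Run:
i=0 'c': node 0→1
i=1 'c': node 1→1 ·f
i=2 'c': node 1→1 ·f
i=3 'b': node 1→6 ·f
i=4 'a': node 6→7
i=5 'c': node 7→8
i=6 'd': node 8→9
i=7 'd': node 9→10  emit P1@[3:7]
i=8 'd': node 10→4 ·f
i=9 'c': node 4→1 ·f
i=10 'a': node 1→0 ·f
i=11 'b': node 0→6
i=12 'a': node 6→7
i=13 'c': node 7→8
i=14 'd': node 8→9
i=15 'd': node 9→10  emit P1@[11:15]
i=16 'd': node 10→4 ·f
i=17 'c': node 4→1 ·f
i=18 'd': node 1→2
i=19 'd': node 2→3
i=20 'd': node 3→4
i=21 'd': node 4→5  emit P0@[17:21]
i=22 'c': node 5→1 ·f
i=23 'b': node 1→6 ·f
i=24 'a': node 6→7
i=25 'c': node 7→8
i=26 'd': node 8→9
i=27 'd': node 9→10  emit P1@[23:27]
i=28 'd': node 10→4 ·f
i=29 'd': node 4→5  emit P0@[25:29]
i=30 'd': node 5→0 ·f
i=31 'd': node 0→0
i=32 'c': node 0→1
i=33 'c': node 1→1 ·f
i=34 'b': node 1→6 ·f
i=35 'a': node 6→7
i=36 'c': node 7→8
i=37 'd': node 8→9
i=38 'd': node 9→10  emit P1@[34:38]
i=39 'b': node 10→6 ·f
i=40 'a': node 6→7
i=41 'a': node 7→0 ·f
i=42 'd': node 0→0
i=43 'b': node 0→6
i=44 'b': node 6→6 ·f
i=45 'a': node 6→7
i=46 'c': node 7→8
i=47 'd': node 8→9
i=48 'd': node 9→10  emit P1@[44:48]
i=49 'd': node 10→4 ·f
i=50 'd': node 4→5  emit P0@[46:50]
i=51 'd': node 5→0 ·f
i=52 'd': node 0→0
i=53 'b': node 0→6
i=54 'a': node 6→7
i=55 'c': node 7→8
i=56 'd': node 8→9
i=57 'd': node 9→10  emit P1@[53:57]
i=58 'd': node 10→4 ·f
i=59 'd': node 4→5  emit P0@[55:59]
i=60 'c': node 5→1 ·f
i=61 'b': node 1→6 ·f
i=62 'c': node 6→1 ·f
i=63 'b': node 1→6 ·f
i=64 'a': node 6→7

Result: [[7,1],[15,1],[21,0],[27,1],[29,0],[38,1],[48,1],[50,0],[57,1],[59,0]]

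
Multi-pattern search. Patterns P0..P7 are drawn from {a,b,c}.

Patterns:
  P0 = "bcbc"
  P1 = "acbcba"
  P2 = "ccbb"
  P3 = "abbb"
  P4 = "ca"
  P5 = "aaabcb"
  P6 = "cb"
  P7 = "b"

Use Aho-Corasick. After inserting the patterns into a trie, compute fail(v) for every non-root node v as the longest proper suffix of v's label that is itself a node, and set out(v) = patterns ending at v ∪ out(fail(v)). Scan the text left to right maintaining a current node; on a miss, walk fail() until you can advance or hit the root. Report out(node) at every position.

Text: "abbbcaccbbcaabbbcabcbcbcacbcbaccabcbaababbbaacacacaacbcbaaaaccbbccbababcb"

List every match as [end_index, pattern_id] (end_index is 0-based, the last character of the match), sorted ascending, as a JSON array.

Build:
Trie (insert patterns):
  n0 'ε': a→5 b→1 c→11
  n1 'b': c→2  ←P7
  n2 'bc': b→3
  n3 'bcb': c→4
  n4 'bcbc': ·  ←P0
  n5 'a': a→19 b→15 c→6
  n6 'ac': b→7
  n7 'acb': c→8
  n8 'acbc': b→9
  n9 'acbcb': a→10
  n10 'acbcba': ·  ←P1
  n11 'c': a→18 b→24 c→12
  n12 'cc': b→13
  n13 'ccb': b→14
  n14 'ccbb': ·  ←P2
  n15 'ab': b→16
  n16 'abb': b→17
  n17 'abbb': ·  ←P3
  n18 'ca': ·  ←P4
  n19 'aa': a→20
  n20 'aaa': b→21
  n21 'aaab': c→22
  n22 'aaabc': b→23
  n23 'aaabcb': ·  ←P5
  n24 'cb': ·  ←P6

Failure links (BFS by depth):
  fail(1) 'b': from fail(0)=0 chase 'b': 0 ⇒ 0;  out={7}∪out(0)={7}
  fail(5) 'a': from fail(0)=0 chase 'a': 0 ⇒ 0;  out=∅∪out(0)=∅
  fail(11) 'c': from fail(0)=0 chase 'c': 0 ⇒ 0;  out=∅∪out(0)=∅
  fail(2) 'bc': from fail(1)=0 chase 'c': 0 ⇒ 11;  out=∅∪out(11)=∅
  fail(6) 'ac': from fail(5)=0 chase 'c': 0 ⇒ 11;  out=∅∪out(11)=∅
  fail(12) 'cc': from fail(11)=0 chase 'c': 0 ⇒ 11;  out=∅∪out(11)=∅
  fail(15) 'ab': from fail(5)=0 chase 'b': 0 ⇒ 1;  out=∅∪out(1)={7}
  fail(18) 'ca': from fail(11)=0 chase 'a': 0 ⇒ 5;  out={4}∪out(5)={4}
  fail(19) 'aa': from fail(5)=0 chase 'a': 0 ⇒ 5;  out=∅∪out(5)=∅
  fail(24) 'cb': from fail(11)=0 chase 'b': 0 ⇒ 1;  out={6}∪out(1)={6,7}
  fail(3) 'bcb': from fail(2)=11 chase 'b': 11 ⇒ 24;  out=∅∪out(24)={6,7}
  fail(7) 'acb': from fail(6)=11 chase 'b': 11 ⇒ 24;  out=∅∪out(24)={6,7}
  fail(13) 'ccb': from fail(12)=11 chase 'b': 11 ⇒ 24;  out=∅∪out(24)={6,7}
  fail(16) 'abb': from fail(15)=1 chase 'b': 1→0 ⇒ 1;  out=∅∪out(1)={7}
  fail(20) 'aaa': from fail(19)=5 chase 'a': 5 ⇒ 19;  out=∅∪out(19)=∅
  fail(4) 'bcbc': from fail(3)=24 chase 'c': 24→1 ⇒ 2;  out={0}∪out(2)={0}
  fail(8) 'acbc': from fail(7)=24 chase 'c': 24→1 ⇒ 2;  out=∅∪out(2)=∅
  fail(14) 'ccbb': from fail(13)=24 chase 'b': 24→1→0 ⇒ 1;  out={2}∪out(1)={2,7}
  fail(17) 'abbb': from fail(16)=1 chase 'b': 1→0 ⇒ 1;  out={3}∪out(1)={3,7}
  fail(21) 'aaab': from fail(20)=19 chase 'b': 19→5 ⇒ 15;  out=∅∪out(15)={7}
  fail(9) 'acbcb': from fail(8)=2 chase 'b': 2 ⇒ 3;  out=∅∪out(3)={6,7}
  fail(22) 'aaabc': from fail(21)=15 chase 'c': 15→1 ⇒ 2;  out=∅∪out(2)=∅
  fail(10) 'acbcba': from fail(9)=3 chase 'a': 3→24→1→0 ⇒ 5;  out={1}∪out(5)={1}
  fail(23) 'aaabcb': from fail(22)=2 chase 'b': 2 ⇒ 3;  out={5}∪out(3)={5,6,7}

Text stream:
pos 0 'a': at 5
pos 1 'b': at 15  → match P7@[1:1]
pos 2 'b': at 16  → match P7@[2:2]
pos 3 'b': at 17  → match P3@[0:3],P7@[3:3]
pos 4 'c': at 2 (via fail)
pos 5 'a': at 18 (via fail)  → match P4@[4:5]
pos 6 'c': at 6 (via fail)
pos 7 'c': at 12 (via fail)
pos 8 'b': at 13  → match P6@[7:8],P7@[8:8]
pos 9 'b': at 14  → match P2@[6:9],P7@[9:9]
pos 10 'c': at 2 (via fail)
pos 11 'a': at 18 (via fail)  → match P4@[10:11]
pos 12 'a': at 19 (via fail)
pos 13 'b': at 15 (via fail)  → match P7@[13:13]
pos 14 'b': at 16  → match P7@[14:14]
pos 15 'b': at 17  → match P3@[12:15],P7@[15:15]
pos 16 'c': at 2 (via fail)
pos 17 'a': at 18 (via fail)  → match P4@[16:17]
pos 18 'b': at 15 (via fail)  → match P7@[18:18]
pos 19 'c': at 2 (via fail)
pos 20 'b': at 3  → match P6@[19:20],P7@[20:20]
pos 21 'c': at 4  → match P0@[18:21]
pos 22 'b': at 3 (via fail)  → match P6@[21:22],P7@[22:22]
pos 23 'c': at 4  → match P0@[20:23]
pos 24 'a': at 18 (via fail)  → match P4@[23:24]
pos 25 'c': at 6 (via fail)
pos 26 'b': at 7  → match P6@[25:26],P7@[26:26]
pos 27 'c': at 8
pos 28 'b': at 9  → match P6@[27:28],P7@[28:28]
pos 29 'a': at 10  → match P1@[24:29]
pos 30 'c': at 6 (via fail)
pos 31 'c': at 12 (via fail)
pos 32 'a': at 18 (via fail)  → match P4@[31:32]
pos 33 'b': at 15 (via fail)  → match P7@[33:33]
pos 34 'c': at 2 (via fail)
pos 35 'b': at 3  → match P6@[34:35],P7@[35:35]
pos 36 'a': at 5 (via fail)
pos 37 'a': at 19
pos 38 'b': at 15 (via fail)  → match P7@[38:38]
pos 39 'a': at 5 (via fail)
pos 40 'b': at 15  → match P7@[40:40]
pos 41 'b': at 16  → match P7@[41:41]
pos 42 'b': at 17  → match P3@[39:42],P7@[42:42]
pos 43 'a': at 5 (via fail)
pos 44 'a': at 19
pos 45 'c': at 6 (via fail)
pos 46 'a': at 18 (via fail)  → match P4@[45:46]
pos 47 'c': at 6 (via fail)
pos 48 'a': at 18 (via fail)  → match P4@[47:48]
pos 49 'c': at 6 (via fail)
pos 50 'a': at 18 (via fail)  → match P4@[49:50]
pos 51 'a': at 19 (via fail)
pos 52 'c': at 6 (via fail)
pos 53 'b': at 7  → match P6@[52:53],P7@[53:53]
pos 54 'c': at 8
pos 55 'b': at 9  → match P6@[54:55],P7@[55:55]
pos 56 'a': at 10  → match P1@[51:56]
pos 57 'a': at 19 (via fail)
pos 58 'a': at 20
pos 59 'a': at 20 (via fail)
pos 60 'c': at 6 (via fail)
pos 61 'c': at 12 (via fail)
pos 62 'b': at 13  → match P6@[61:62],P7@[62:62]
pos 63 'b': at 14  → match P2@[60:63],P7@[63:63]
pos 64 'c': at 2 (via fail)
pos 65 'c': at 12 (via fail)
pos 66 'b': at 13  → match P6@[65:66],P7@[66:66]
pos 67 'a': at 5 (via fail)
pos 68 'b': at 15  → match P7@[68:68]
pos 69 'a': at 5 (via fail)
pos 70 'b': at 15  → match P7@[70:70]
pos 71 'c': at 2 (via fail)
pos 72 'b': at 3  → match P6@[71:72],P7@[72:72]

Matches: [[1,7],[2,7],[3,3],[3,7],[5,4],[8,6],[8,7],[9,2],[9,7],[11,4],[13,7],[14,7],[15,3],[15,7],[17,4],[18,7],[20,6],[20,7],[21,0],[22,6],[22,7],[23,0],[24,4],[26,6],[26,7],[28,6],[28,7],[29,1],[32,4],[33,7],[35,6],[35,7],[38,7],[40,7],[41,7],[42,3],[42,7],[46,4],[48,4],[50,4],[53,6],[53,7],[55,6],[55,7],[56,1],[62,6],[62,7],[63,2],[63,7],[66,6],[66,7],[68,7],[70,7],[72,6],[72,7]]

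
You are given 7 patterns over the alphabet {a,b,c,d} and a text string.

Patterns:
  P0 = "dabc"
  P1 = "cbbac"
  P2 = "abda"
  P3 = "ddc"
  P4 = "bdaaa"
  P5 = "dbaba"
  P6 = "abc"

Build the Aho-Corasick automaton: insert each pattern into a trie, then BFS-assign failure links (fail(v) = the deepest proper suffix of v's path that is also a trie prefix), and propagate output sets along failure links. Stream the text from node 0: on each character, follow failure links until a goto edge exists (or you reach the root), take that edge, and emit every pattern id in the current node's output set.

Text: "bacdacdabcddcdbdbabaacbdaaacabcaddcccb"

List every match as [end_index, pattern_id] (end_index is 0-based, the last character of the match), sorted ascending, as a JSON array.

Construct AC machine:
Trie nodes:
  n0 'ε': a→10 b→16 c→5 d→1
  n1 'd': a→2 b→21 d→14
  n2 'da': b→3
  n3 'dab': c→4
  n4 'dabc': ·  [P0 ends]
  n5 'c': b→6
  n6 'cb': b→7
  n7 'cbb': a→8
  n8 'cbba': c→9
  n9 'cbbac': ·  [P1 ends]
  n10 'a': b→11
  n11 'ab': c→25 d→12
  n12 'abd': a→13
  n13 'abda': ·  [P2 ends]
  n14 'dd': c→15
  n15 'ddc': ·  [P3 ends]
  n16 'b': d→17
  n17 'bd': a→18
  n18 'bda': a→19
  n19 'bdaa': a→20
  n20 'bdaaa': ·  [P4 ends]
  n21 'db': a→22
  n22 'dba': b→23
  n23 'dbab': a→24
  n24 'dbaba': ·  [P5 ends]
  n25 'abc': ·  [P6 ends]

Failure links (BFS by depth):
  fail(1) 'd': from fail(0)=0 chase 'd': 0 ⇒ 0;  out=∅∪out(0)=∅
  fail(5) 'c': from fail(0)=0 chase 'c': 0 ⇒ 0;  out=∅∪out(0)=∅
  fail(10) 'a': from fail(0)=0 chase 'a': 0 ⇒ 0;  out=∅∪out(0)=∅
  fail(16) 'b': from fail(0)=0 chase 'b': 0 ⇒ 0;  out=∅∪out(0)=∅
  fail(2) 'da': from fail(1)=0 chase 'a': 0 ⇒ 10;  out=∅∪out(10)=∅
  fail(6) 'cb': from fail(5)=0 chase 'b': 0 ⇒ 16;  out=∅∪out(16)=∅
  fail(11) 'ab': from fail(10)=0 chase 'b': 0 ⇒ 16;  out=∅∪out(16)=∅
  fail(14) 'dd': from fail(1)=0 chase 'd': 0 ⇒ 1;  out=∅∪out(1)=∅
  fail(17) 'bd': from fail(16)=0 chase 'd': 0 ⇒ 1;  out=∅∪out(1)=∅
  fail(21) 'db': from fail(1)=0 chase 'b': 0 ⇒ 16;  out=∅∪out(16)=∅
  fail(3) 'dab': from fail(2)=10 chase 'b': 10 ⇒ 11;  out=∅∪out(11)=∅
  fail(7) 'cbb': from fail(6)=16 chase 'b': 16→0 ⇒ 16;  out=∅∪out(16)=∅
  fail(12) 'abd': from fail(11)=16 chase 'd': 16 ⇒ 17;  out=∅∪out(17)=∅
  fail(15) 'ddc': from fail(14)=1 chase 'c': 1→0 ⇒ 5;  out={3}∪out(5)={3}
  fail(18) 'bda': from fail(17)=1 chase 'a': 1 ⇒ 2;  out=∅∪out(2)=∅
  fail(22) 'dba': from fail(21)=16 chase 'a': 16→0 ⇒ 10;  out=∅∪out(10)=∅
  fail(25) 'abc': from fail(11)=16 chase 'c': 16→0 ⇒ 5;  out={6}∪out(5)={6}
  fail(4) 'dabc': from fail(3)=11 chase 'c': 11 ⇒ 25;  out={0}∪out(25)={0,6}
  fail(8) 'cbba': from fail(7)=16 chase 'a': 16→0 ⇒ 10;  out=∅∪out(10)=∅
  fail(13) 'abda': from fail(12)=17 chase 'a': 17 ⇒ 18;  out={2}∪out(18)={2}
  fail(19) 'bdaa': from fail(18)=2 chase 'a': 2→10→0 ⇒ 10;  out=∅∪out(10)=∅
  fail(23) 'dbab': from fail(22)=10 chase 'b': 10 ⇒ 11;  out=∅∪out(11)=∅
  fail(9) 'cbbac': from fail(8)=10 chase 'c': 10→0 ⇒ 5;  out={1}∪out(5)={1}
  fail(20) 'bdaaa': from fail(19)=10 chase 'a': 10→0 ⇒ 10;  out={4}∪out(10)={4}
  fail(24) 'dbaba': from fail(23)=11 chase 'a': 11→16→0 ⇒ 10;  out={5}∪out(10)={5}

Scan:
i=0 'b': node 0→16
i=1 'a': node 16→10 (fail-walked)
i=2 'c': node 10→5 (fail-walked)
i=3 'd': node 5→1 (fail-walked)
i=4 'a': node 1→2
i=5 'c': node 2→5 (fail-walked)
i=6 'd': node 5→1 (fail-walked)
i=7 'a': node 1→2
i=8 'b': node 2→3
i=9 'c': node 3→4  ** P0@[6:9],P6@[7:9]
i=10 'd': node 4→1 (fail-walked)
i=11 'd': node 1→14
i=12 'c': node 14→15  ** P3@[10:12]
i=13 'd': node 15→1 (fail-walked)
i=14 'b': node 1→21
i=15 'd': node 21→17 (fail-walked)
i=16 'b': node 17→21 (fail-walked)
i=17 'a': node 21→22
i=18 'b': node 22→23
i=19 'a': node 23→24  ** P5@[15:19]
i=20 'a': node 24→10 (fail-walked)
i=21 'c': node 10→5 (fail-walked)
i=22 'b': node 5→6
i=23 'd': node 6→17 (fail-walked)
i=24 'a': node 17→18
i=25 'a': node 18→19
i=26 'a': node 19→20  ** P4@[22:26]
i=27 'c': node 20→5 (fail-walked)
i=28 'a': node 5→10 (fail-walked)
i=29 'b': node 10→11
i=30 'c': node 11→25  ** P6@[28:30]
i=31 'a': node 25→10 (fail-walked)
i=32 'd': node 10→1 (fail-walked)
i=33 'd': node 1→14
i=34 'c': node 14→15  ** P3@[32:34]
i=35 'c': node 15→5 (fail-walked)
i=36 'c': node 5→5 (fail-walked)
i=37 'b': node 5→6

Matches: [[9,0],[9,6],[12,3],[19,5],[26,4],[30,6],[34,3]]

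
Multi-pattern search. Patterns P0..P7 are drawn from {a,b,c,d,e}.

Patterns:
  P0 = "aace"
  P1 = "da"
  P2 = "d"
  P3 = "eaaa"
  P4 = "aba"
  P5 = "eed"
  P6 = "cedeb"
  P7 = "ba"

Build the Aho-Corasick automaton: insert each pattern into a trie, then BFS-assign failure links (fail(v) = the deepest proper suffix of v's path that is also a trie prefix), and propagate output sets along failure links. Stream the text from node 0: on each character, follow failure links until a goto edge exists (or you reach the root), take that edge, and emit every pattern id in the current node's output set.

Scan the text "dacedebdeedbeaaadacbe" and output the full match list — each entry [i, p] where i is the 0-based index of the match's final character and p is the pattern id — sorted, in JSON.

Build automaton:
Trie (insert patterns):
  0='ε' goto a→1 b→20 c→15 d→5 e→7
  1='a' goto a→2 b→11
  2='aa' goto c→3
  3='aac' goto e→4
  4='aace' goto ·  [P0 ends]
  5='d' goto a→6  [P2 ends]
  6='da' goto ·  [P1 ends]
  7='e' goto a→8 e→13
  8='ea' goto a→9
  9='eaa' goto a→10
  10='eaaa' goto ·  [P3 ends]
  11='ab' goto a→12
  12='aba' goto ·  [P4 ends]
  13='ee' goto d→14
  14='eed' goto ·  [P5 ends]
  15='c' goto e→16
  16='ce' goto d→17
  17='ced' goto e→18
  18='cede' goto b→19
  19='cedeb' goto ·  [P6 ends]
  20='b' goto a→21
  21='ba' goto ·  [P7 ends]

Failure links (BFS by depth):
  n1('a'): parent n0 fail=0; on 'a' 0 → fail=0;  out ∅∪∅=∅
  n5('d'): parent n0 fail=0; on 'd' 0 → fail=0;  out {2}∪∅={2}
  n7('e'): parent n0 fail=0; on 'e' 0 → fail=0;  out ∅∪∅=∅
  n15('c'): parent n0 fail=0; on 'c' 0 → fail=0;  out ∅∪∅=∅
  n20('b'): parent n0 fail=0; on 'b' 0 → fail=0;  out ∅∪∅=∅
  n2('aa'): parent n1 fail=0; on 'a' 0 → fail=1;  out ∅∪∅=∅
  n6('da'): parent n5 fail=0; on 'a' 0 → fail=1;  out {1}∪∅={1}
  n8('ea'): parent n7 fail=0; on 'a' 0 → fail=1;  out ∅∪∅=∅
  n11('ab'): parent n1 fail=0; on 'b' 0 → fail=20;  out ∅∪∅=∅
  n13('ee'): parent n7 fail=0; on 'e' 0 → fail=7;  out ∅∪∅=∅
  n16('ce'): parent n15 fail=0; on 'e' 0 → fail=7;  out ∅∪∅=∅
  n21('ba'): parent n20 fail=0; on 'a' 0 → fail=1;  out {7}∪∅={7}
  n3('aac'): parent n2 fail=1; on 'c' 1→0 → fail=15;  out ∅∪∅=∅
  n9('eaa'): parent n8 fail=1; on 'a' 1 → fail=2;  out ∅∪∅=∅
  n12('aba'): parent n11 fail=20; on 'a' 20 → fail=21;  out {4}∪{7}={4,7}
  n14('eed'): parent n13 fail=7; on 'd' 7→0 → fail=5;  out {5}∪{2}={2,5}
  n17('ced'): parent n16 fail=7; on 'd' 7→0 → fail=5;  out ∅∪{2}={2}
  n4('aace'): parent n3 fail=15; on 'e' 15 → fail=16;  out {0}∪∅={0}
  n10('eaaa'): parent n9 fail=2; on 'a' 2→1 → fail=2;  out {3}∪∅={3}
  n18('cede'): parent n17 fail=5; on 'e' 5→0 → fail=7;  out ∅∪∅=∅
  n19('cedeb'): parent n18 fail=7; on 'b' 7→0 → fail=20;  out {6}∪∅={6}

Scan:
[0] read 'd'  n0⇒n5  ** P2@[0:0]
[1] read 'a'  n5⇒n6  ** P1@[0:1]
[2] read 'c'  n6⇒n15 (fail-walked)
[3] read 'e'  n15⇒n16
[4] read 'd'  n16⇒n17  ** P2@[4:4]
[5] read 'e'  n17⇒n18
[6] read 'b'  n18⇒n19  ** P6@[2:6]
[7] read 'd'  n19⇒n5 (fail-walked)  ** P2@[7:7]
[8] read 'e'  n5⇒n7 (fail-walked)
[9] read 'e'  n7⇒n13
[10] read 'd'  n13⇒n14  ** P2@[10:10],P5@[8:10]
[11] read 'b'  n14⇒n20 (fail-walked)
[12] read 'e'  n20⇒n7 (fail-walked)
[13] read 'a'  n7⇒n8
[14] read 'a'  n8⇒n9
[15] read 'a'  n9⇒n10  ** P3@[12:15]
[16] read 'd'  n10⇒n5 (fail-walked)  ** P2@[16:16]
[17] read 'a'  n5⇒n6  ** P1@[16:17]
[18] read 'c'  n6⇒n15 (fail-walked)
[19] read 'b'  n15⇒n20 (fail-walked)
[20] read 'e'  n20⇒n7 (fail-walked)

Matches: [[0,2],[1,1],[4,2],[6,6],[7,2],[10,2],[10,5],[15,3],[16,2],[17,1]]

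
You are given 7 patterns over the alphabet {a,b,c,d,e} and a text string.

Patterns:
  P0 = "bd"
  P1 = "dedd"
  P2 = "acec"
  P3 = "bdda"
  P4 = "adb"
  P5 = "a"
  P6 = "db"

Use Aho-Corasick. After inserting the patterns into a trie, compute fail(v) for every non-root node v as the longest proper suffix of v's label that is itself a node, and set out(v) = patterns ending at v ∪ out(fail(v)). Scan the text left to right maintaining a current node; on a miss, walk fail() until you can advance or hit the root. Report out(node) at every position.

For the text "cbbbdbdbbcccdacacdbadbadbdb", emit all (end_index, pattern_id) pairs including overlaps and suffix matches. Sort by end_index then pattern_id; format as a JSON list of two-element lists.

Build:
Trie (insert patterns):
  0='ε' goto a→7 b→1 d→3
  1='b' goto d→2
  2='bd' goto d→11  [P0 ends]
  3='d' goto b→15 e→4
  4='de' goto d→5
  5='ded' goto d→6
  6='dedd' goto ·  [P1 ends]
  7='a' goto c→8 d→13  [P5 ends]
  8='ac' goto e→9
  9='ace' goto c→10
  10='acec' goto ·  [P2 ends]
  11='bdd' goto a→12
  12='bdda' goto ·  [P3 ends]
  13='ad' goto b→14
  14='adb' goto ·  [P4 ends]
  15='db' goto ·  [P6 ends]

Failure links (BFS by depth):
  fail(1) 'b': from fail(0)=0 chase 'b': 0 ⇒ 0;  out=∅∪out(0)=∅
  fail(3) 'd': from fail(0)=0 chase 'd': 0 ⇒ 0;  out=∅∪out(0)=∅
  fail(7) 'a': from fail(0)=0 chase 'a': 0 ⇒ 0;  out={5}∪out(0)={5}
  fail(2) 'bd': from fail(1)=0 chase 'd': 0 ⇒ 3;  out={0}∪out(3)={0}
  fail(4) 'de': from fail(3)=0 chase 'e': 0 ⇒ 0;  out=∅∪out(0)=∅
  fail(8) 'ac': from fail(7)=0 chase 'c': 0 ⇒ 0;  out=∅∪out(0)=∅
  fail(13) 'ad': from fail(7)=0 chase 'd': 0 ⇒ 3;  out=∅∪out(3)=∅
  fail(15) 'db': from fail(3)=0 chase 'b': 0 ⇒ 1;  out={6}∪out(1)={6}
  fail(5) 'ded': from fail(4)=0 chase 'd': 0 ⇒ 3;  out=∅∪out(3)=∅
  fail(9) 'ace': from fail(8)=0 chase 'e': 0 ⇒ 0;  out=∅∪out(0)=∅
  fail(11) 'bdd': from fail(2)=3 chase 'd': 3→0 ⇒ 3;  out=∅∪out(3)=∅
  fail(14) 'adb': from fail(13)=3 chase 'b': 3 ⇒ 15;  out={4}∪out(15)={4,6}
  fail(6) 'dedd': from fail(5)=3 chase 'd': 3→0 ⇒ 3;  out={1}∪out(3)={1}
  fail(10) 'acec': from fail(9)=0 chase 'c': 0 ⇒ 0;  out={2}∪out(0)={2}
  fail(12) 'bdda': from fail(11)=3 chase 'a': 3→0 ⇒ 7;  out={3}∪out(7)={3,5}

Scan:
[0] read 'c'  n0⇒n0
[1] read 'b'  n0⇒n1
[2] read 'b'  n1⇒n1 ·f
[3] read 'b'  n1⇒n1 ·f
[4] read 'd'  n1⇒n2  emit P0@[3:4]
[5] read 'b'  n2⇒n15 ·f  emit P6@[4:5]
[6] read 'd'  n15⇒n2 ·f  emit P0@[5:6]
[7] read 'b'  n2⇒n15 ·f  emit P6@[6:7]
[8] read 'b'  n15⇒n1 ·f
[9] read 'c'  n1⇒n0 ·f
[10] read 'c'  n0⇒n0
[11] read 'c'  n0⇒n0
[12] read 'd'  n0⇒n3
[13] read 'a'  n3⇒n7 ·f  emit P5@[13:13]
[14] read 'c'  n7⇒n8
[15] read 'a'  n8⇒n7 ·f  emit P5@[15:15]
[16] read 'c'  n7⇒n8
[17] read 'd'  n8⇒n3 ·f
[18] read 'b'  n3⇒n15  emit P6@[17:18]
[19] read 'a'  n15⇒n7 ·f  emit P5@[19:19]
[20] read 'd'  n7⇒n13
[21] read 'b'  n13⇒n14  emit P4@[19:21],P6@[20:21]
[22] read 'a'  n14⇒n7 ·f  emit P5@[22:22]
[23] read 'd'  n7⇒n13
[24] read 'b'  n13⇒n14  emit P4@[22:24],P6@[23:24]
[25] read 'd'  n14⇒n2 ·f  emit P0@[24:25]
[26] read 'b'  n2⇒n15 ·f  emit P6@[25:26]

All matches (sorted): [[4,0],[5,6],[6,0],[7,6],[13,5],[15,5],[18,6],[19,5],[21,4],[21,6],[22,5],[24,4],[24,6],[25,0],[26,6]]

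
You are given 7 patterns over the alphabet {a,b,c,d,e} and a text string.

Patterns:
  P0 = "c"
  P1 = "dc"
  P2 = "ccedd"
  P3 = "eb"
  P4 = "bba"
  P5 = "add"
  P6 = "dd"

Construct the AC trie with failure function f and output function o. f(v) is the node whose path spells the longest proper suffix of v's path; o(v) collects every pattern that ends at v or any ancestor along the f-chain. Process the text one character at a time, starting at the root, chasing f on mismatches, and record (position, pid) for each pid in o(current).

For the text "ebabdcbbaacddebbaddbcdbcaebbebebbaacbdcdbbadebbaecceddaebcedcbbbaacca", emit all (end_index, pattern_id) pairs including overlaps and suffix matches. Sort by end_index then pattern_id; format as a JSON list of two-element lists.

Build:
Trie nodes:
  n0 'ε': a→13 b→10 c→1 d→2 e→8
  n1 'c': c→4  ←P0
  n2 'd': c→3 d→16
  n3 'dc': ·  ←P1
  n4 'cc': e→5
  n5 'cce': d→6
  n6 'cced': d→7
  n7 'ccedd': ·  ←P2
  n8 'e': b→9
  n9 'eb': ·  ←P3
  n10 'b': b→11
  n11 'bb': a→12
  n12 'bba': ·  ←P4
  n13 'a': d→14
  n14 'ad': d→15
  n15 'add': ·  ←P5
  n16 'dd': ·  ←P6

BFS fail/out derivation:
  n1('c'): parent n0 fail=0; on 'c' 0 → fail=0;  out {0}∪∅={0}
  n2('d'): parent n0 fail=0; on 'd' 0 → fail=0;  out ∅∪∅=∅
  n8('e'): parent n0 fail=0; on 'e' 0 → fail=0;  out ∅∪∅=∅
  n10('b'): parent n0 fail=0; on 'b' 0 → fail=0;  out ∅∪∅=∅
  n13('a'): parent n0 fail=0; on 'a' 0 → fail=0;  out ∅∪∅=∅
  n3('dc'): parent n2 fail=0; on 'c' 0 → fail=1;  out {1}∪{0}={0,1}
  n4('cc'): parent n1 fail=0; on 'c' 0 → fail=1;  out ∅∪{0}={0}
  n9('eb'): parent n8 fail=0; on 'b' 0 → fail=10;  out {3}∪∅={3}
  n11('bb'): parent n10 fail=0; on 'b' 0 → fail=10;  out ∅∪∅=∅
  n14('ad'): parent n13 fail=0; on 'd' 0 → fail=2;  out ∅∪∅=∅
  n16('dd'): parent n2 fail=0; on 'd' 0 → fail=2;  out {6}∪∅={6}
  n5('cce'): parent n4 fail=1; on 'e' 1→0 → fail=8;  out ∅∪∅=∅
  n12('bba'): parent n11 fail=10; on 'a' 10→0 → fail=13;  out {4}∪∅={4}
  n15('add'): parent n14 fail=2; on 'd' 2 → fail=16;  out {5}∪{6}={5,6}
  n6('cced'): parent n5 fail=8; on 'd' 8→0 → fail=2;  out ∅∪∅=∅
  n7('ccedd'): parent n6 fail=2; on 'd' 2 → fail=16;  out {2}∪{6}={2,6}

Text stream:
i=0 'e': node 0→8
i=1 'b': node 8→9  → match P3@[0:1]
i=2 'a': node 9→13 ·f
i=3 'b': node 13→10 ·f
i=4 'd': node 10→2 ·f
i=5 'c': node 2→3  → match P0@[5:5],P1@[4:5]
i=6 'b': node 3→10 ·f
i=7 'b': node 10→11
i=8 'a': node 11→12  → match P4@[6:8]
i=9 'a': node 12→13 ·f
i=10 'c': node 13→1 ·f  → match P0@[10:10]
i=11 'd': node 1→2 ·f
i=12 'd': node 2→16  → match P6@[11:12]
i=13 'e': node 16→8 ·f
i=14 'b': node 8→9  → match P3@[13:14]
i=15 'b': node 9→11 ·f
i=16 'a': node 11→12  → match P4@[14:16]
i=17 'd': node 12→14 ·f
i=18 'd': node 14→15  → match P5@[16:18],P6@[17:18]
i=19 'b': node 15→10 ·f
i=20 'c': node 10→1 ·f  → match P0@[20:20]
i=21 'd': node 1→2 ·f
i=22 'b': node 2→10 ·f
i=23 'c': node 10→1 ·f  → match P0@[23:23]
i=24 'a': node 1→13 ·f
i=25 'e': node 13→8 ·f
i=26 'b': node 8→9  → match P3@[25:26]
i=27 'b': node 9→11 ·f
i=28 'e': node 11→8 ·f
i=29 'b': node 8→9  → match P3@[28:29]
i=30 'e': node 9→8 ·f
i=31 'b': node 8→9  → match P3@[30:31]
i=32 'b': node 9→11 ·f
i=33 'a': node 11→12  → match P4@[31:33]
i=34 'a': node 12→13 ·f
i=35 'c': node 13→1 ·f  → match P0@[35:35]
i=36 'b': node 1→10 ·f
i=37 'd': node 10→2 ·f
i=38 'c': node 2→3  → match P0@[38:38],P1@[37:38]
i=39 'd': node 3→2 ·f
i=40 'b': node 2→10 ·f
i=41 'b': node 10→11
i=42 'a': node 11→12  → match P4@[40:42]
i=43 'd': node 12→14 ·f
i=44 'e': node 14→8 ·f
i=45 'b': node 8→9  → match P3@[44:45]
i=46 'b': node 9→11 ·f
i=47 'a': node 11→12  → match P4@[45:47]
i=48 'e': node 12→8 ·f
i=49 'c': node 8→1 ·f  → match P0@[49:49]
i=50 'c': node 1→4  → match P0@[50:50]
i=51 'e': node 4→5
i=52 'd': node 5→6
i=53 'd': node 6→7  → match P2@[49:53],P6@[52:53]
i=54 'a': node 7→13 ·f
i=55 'e': node 13→8 ·f
i=56 'b': node 8→9  → match P3@[55:56]
i=57 'c': node 9→1 ·f  → match P0@[57:57]
i=58 'e': node 1→8 ·f
i=59 'd': node 8→2 ·f
i=60 'c': node 2→3  → match P0@[60:60],P1@[59:60]
i=61 'b': node 3→10 ·f
i=62 'b': node 10→11
i=63 'b': node 11→11 ·f
i=64 'a': node 11→12  → match P4@[62:64]
i=65 'a': node 12→13 ·f
i=66 'c': node 13→1 ·f  → match P0@[66:66]
i=67 'c': node 1→4  → match P0@[67:67]
i=68 'a': node 4→13 ·f

Matches: [[1,3],[5,0],[5,1],[8,4],[10,0],[12,6],[14,3],[16,4],[18,5],[18,6],[20,0],[23,0],[26,3],[29,3],[31,3],[33,4],[35,0],[38,0],[38,1],[42,4],[45,3],[47,4],[49,0],[50,0],[53,2],[53,6],[56,3],[57,0],[60,0],[60,1],[64,4],[66,0],[67,0]]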